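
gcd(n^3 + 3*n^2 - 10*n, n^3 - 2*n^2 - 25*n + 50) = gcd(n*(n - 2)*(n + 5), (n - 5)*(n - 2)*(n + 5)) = n^2 + 3*n - 10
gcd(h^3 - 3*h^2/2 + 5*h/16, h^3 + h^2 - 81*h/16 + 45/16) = h - 5/4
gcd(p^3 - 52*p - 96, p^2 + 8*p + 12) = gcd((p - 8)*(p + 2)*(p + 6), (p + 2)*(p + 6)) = p^2 + 8*p + 12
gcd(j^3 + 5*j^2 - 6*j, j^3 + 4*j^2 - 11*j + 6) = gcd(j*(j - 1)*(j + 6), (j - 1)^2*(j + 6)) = j^2 + 5*j - 6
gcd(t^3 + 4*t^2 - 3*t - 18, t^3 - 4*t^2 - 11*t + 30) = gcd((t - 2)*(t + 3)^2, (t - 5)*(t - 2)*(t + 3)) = t^2 + t - 6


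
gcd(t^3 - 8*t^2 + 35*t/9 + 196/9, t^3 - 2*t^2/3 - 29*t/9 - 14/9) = t - 7/3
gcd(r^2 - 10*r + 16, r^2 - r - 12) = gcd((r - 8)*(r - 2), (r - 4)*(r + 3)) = 1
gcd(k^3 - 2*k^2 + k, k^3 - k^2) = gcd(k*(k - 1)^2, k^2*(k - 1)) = k^2 - k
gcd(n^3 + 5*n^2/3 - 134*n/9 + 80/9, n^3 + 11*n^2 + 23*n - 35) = n + 5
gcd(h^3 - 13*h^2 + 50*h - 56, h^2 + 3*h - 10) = h - 2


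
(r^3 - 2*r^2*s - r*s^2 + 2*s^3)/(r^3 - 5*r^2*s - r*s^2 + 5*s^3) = (r - 2*s)/(r - 5*s)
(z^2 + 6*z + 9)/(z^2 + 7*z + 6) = (z^2 + 6*z + 9)/(z^2 + 7*z + 6)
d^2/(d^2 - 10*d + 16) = d^2/(d^2 - 10*d + 16)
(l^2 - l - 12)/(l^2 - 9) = (l - 4)/(l - 3)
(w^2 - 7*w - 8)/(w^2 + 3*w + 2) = (w - 8)/(w + 2)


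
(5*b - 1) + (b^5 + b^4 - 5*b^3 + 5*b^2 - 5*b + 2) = b^5 + b^4 - 5*b^3 + 5*b^2 + 1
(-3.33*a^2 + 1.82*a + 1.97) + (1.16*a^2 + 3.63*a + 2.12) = -2.17*a^2 + 5.45*a + 4.09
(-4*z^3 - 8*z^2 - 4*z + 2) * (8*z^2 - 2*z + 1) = -32*z^5 - 56*z^4 - 20*z^3 + 16*z^2 - 8*z + 2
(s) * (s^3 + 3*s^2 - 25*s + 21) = s^4 + 3*s^3 - 25*s^2 + 21*s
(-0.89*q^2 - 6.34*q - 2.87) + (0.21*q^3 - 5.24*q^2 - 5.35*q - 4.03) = 0.21*q^3 - 6.13*q^2 - 11.69*q - 6.9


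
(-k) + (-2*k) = -3*k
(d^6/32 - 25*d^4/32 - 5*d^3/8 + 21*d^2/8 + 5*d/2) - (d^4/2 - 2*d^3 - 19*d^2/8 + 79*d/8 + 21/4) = d^6/32 - 41*d^4/32 + 11*d^3/8 + 5*d^2 - 59*d/8 - 21/4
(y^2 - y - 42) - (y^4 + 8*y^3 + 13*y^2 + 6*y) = -y^4 - 8*y^3 - 12*y^2 - 7*y - 42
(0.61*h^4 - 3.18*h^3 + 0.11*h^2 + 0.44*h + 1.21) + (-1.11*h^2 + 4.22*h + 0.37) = 0.61*h^4 - 3.18*h^3 - 1.0*h^2 + 4.66*h + 1.58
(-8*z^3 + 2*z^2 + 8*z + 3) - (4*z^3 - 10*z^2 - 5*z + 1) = -12*z^3 + 12*z^2 + 13*z + 2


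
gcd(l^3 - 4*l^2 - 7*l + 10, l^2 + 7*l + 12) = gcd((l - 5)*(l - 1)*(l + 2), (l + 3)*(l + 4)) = 1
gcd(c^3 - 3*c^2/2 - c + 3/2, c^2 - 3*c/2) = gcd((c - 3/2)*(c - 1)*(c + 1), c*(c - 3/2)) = c - 3/2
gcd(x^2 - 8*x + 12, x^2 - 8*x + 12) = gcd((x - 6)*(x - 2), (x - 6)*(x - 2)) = x^2 - 8*x + 12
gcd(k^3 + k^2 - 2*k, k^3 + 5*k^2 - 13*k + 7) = k - 1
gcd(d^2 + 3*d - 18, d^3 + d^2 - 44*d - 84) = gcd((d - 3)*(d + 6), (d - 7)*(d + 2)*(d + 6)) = d + 6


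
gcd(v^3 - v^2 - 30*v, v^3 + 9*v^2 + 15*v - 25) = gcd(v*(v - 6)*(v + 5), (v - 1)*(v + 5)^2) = v + 5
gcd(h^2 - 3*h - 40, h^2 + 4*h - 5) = h + 5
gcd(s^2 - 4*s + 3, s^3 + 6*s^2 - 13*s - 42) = s - 3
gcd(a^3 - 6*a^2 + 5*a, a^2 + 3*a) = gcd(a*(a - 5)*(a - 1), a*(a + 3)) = a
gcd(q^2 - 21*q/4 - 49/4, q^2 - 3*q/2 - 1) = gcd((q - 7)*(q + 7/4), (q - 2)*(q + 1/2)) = 1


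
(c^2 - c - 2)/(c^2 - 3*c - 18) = (-c^2 + c + 2)/(-c^2 + 3*c + 18)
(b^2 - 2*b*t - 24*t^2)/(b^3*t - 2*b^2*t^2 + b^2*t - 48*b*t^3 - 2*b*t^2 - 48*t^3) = (-b^2 + 2*b*t + 24*t^2)/(t*(-b^3 + 2*b^2*t - b^2 + 48*b*t^2 + 2*b*t + 48*t^2))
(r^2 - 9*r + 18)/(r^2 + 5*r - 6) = (r^2 - 9*r + 18)/(r^2 + 5*r - 6)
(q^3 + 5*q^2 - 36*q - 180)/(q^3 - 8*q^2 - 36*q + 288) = (q + 5)/(q - 8)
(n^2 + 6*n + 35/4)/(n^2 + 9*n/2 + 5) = (n + 7/2)/(n + 2)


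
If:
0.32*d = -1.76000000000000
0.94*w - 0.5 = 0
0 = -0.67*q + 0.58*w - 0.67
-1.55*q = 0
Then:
No Solution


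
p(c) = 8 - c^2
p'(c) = -2*c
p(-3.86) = -6.90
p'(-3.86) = 7.72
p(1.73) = 5.01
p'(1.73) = -3.46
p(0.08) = 7.99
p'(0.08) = -0.16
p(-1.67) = 5.21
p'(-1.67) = 3.34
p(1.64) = 5.31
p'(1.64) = -3.28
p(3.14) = -1.86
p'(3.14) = -6.28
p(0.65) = 7.58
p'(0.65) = -1.30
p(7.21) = -43.98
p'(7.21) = -14.42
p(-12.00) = -136.00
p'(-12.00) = 24.00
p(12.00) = -136.00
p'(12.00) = -24.00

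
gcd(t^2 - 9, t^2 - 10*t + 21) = t - 3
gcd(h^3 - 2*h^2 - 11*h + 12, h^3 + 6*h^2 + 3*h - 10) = h - 1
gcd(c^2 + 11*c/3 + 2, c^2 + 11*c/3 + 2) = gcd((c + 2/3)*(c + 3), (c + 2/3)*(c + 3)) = c^2 + 11*c/3 + 2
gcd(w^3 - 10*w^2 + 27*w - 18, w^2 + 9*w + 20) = 1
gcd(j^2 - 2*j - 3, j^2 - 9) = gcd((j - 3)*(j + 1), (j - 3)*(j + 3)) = j - 3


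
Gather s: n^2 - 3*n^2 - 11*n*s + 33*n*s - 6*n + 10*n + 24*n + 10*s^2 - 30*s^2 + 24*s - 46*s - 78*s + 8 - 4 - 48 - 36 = -2*n^2 + 28*n - 20*s^2 + s*(22*n - 100) - 80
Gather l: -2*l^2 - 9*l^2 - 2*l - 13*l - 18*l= -11*l^2 - 33*l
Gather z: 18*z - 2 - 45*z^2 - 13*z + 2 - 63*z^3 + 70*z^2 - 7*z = -63*z^3 + 25*z^2 - 2*z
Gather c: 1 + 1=2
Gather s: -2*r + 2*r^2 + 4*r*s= 2*r^2 + 4*r*s - 2*r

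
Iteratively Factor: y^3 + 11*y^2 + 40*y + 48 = (y + 4)*(y^2 + 7*y + 12) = (y + 3)*(y + 4)*(y + 4)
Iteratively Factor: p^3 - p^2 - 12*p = (p)*(p^2 - p - 12) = p*(p + 3)*(p - 4)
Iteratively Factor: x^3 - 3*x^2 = (x - 3)*(x^2) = x*(x - 3)*(x)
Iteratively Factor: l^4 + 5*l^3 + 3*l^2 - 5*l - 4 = (l + 1)*(l^3 + 4*l^2 - l - 4) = (l - 1)*(l + 1)*(l^2 + 5*l + 4) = (l - 1)*(l + 1)*(l + 4)*(l + 1)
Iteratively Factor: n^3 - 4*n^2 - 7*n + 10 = (n - 1)*(n^2 - 3*n - 10) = (n - 5)*(n - 1)*(n + 2)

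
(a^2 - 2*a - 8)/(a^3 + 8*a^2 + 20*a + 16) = (a - 4)/(a^2 + 6*a + 8)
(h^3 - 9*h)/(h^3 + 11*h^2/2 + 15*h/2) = 2*(h - 3)/(2*h + 5)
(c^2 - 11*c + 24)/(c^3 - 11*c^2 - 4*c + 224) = (c - 3)/(c^2 - 3*c - 28)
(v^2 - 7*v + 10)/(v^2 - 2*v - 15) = (v - 2)/(v + 3)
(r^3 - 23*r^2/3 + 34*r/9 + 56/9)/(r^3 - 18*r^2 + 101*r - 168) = (9*r^2 - 6*r - 8)/(9*(r^2 - 11*r + 24))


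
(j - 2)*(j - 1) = j^2 - 3*j + 2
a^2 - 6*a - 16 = (a - 8)*(a + 2)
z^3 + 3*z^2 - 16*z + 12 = (z - 2)*(z - 1)*(z + 6)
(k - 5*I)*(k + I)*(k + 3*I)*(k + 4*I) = k^4 + 3*I*k^3 + 21*k^2 + 83*I*k - 60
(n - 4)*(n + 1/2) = n^2 - 7*n/2 - 2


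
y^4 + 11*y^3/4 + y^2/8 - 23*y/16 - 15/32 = (y - 3/4)*(y + 1/2)^2*(y + 5/2)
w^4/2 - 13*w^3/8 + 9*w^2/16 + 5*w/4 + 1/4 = (w/2 + 1/4)*(w - 2)^2*(w + 1/4)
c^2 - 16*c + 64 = (c - 8)^2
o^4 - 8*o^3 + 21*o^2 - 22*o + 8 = (o - 4)*(o - 2)*(o - 1)^2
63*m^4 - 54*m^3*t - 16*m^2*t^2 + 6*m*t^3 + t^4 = (-3*m + t)*(-m + t)*(3*m + t)*(7*m + t)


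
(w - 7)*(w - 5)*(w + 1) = w^3 - 11*w^2 + 23*w + 35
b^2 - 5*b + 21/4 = (b - 7/2)*(b - 3/2)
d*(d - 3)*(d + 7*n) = d^3 + 7*d^2*n - 3*d^2 - 21*d*n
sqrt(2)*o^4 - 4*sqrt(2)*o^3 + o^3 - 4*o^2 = o^2*(o - 4)*(sqrt(2)*o + 1)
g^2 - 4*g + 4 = (g - 2)^2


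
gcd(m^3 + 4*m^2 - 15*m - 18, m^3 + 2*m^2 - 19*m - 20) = m + 1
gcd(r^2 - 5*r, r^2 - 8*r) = r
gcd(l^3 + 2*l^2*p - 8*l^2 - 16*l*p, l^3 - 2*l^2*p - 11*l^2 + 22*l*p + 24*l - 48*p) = l - 8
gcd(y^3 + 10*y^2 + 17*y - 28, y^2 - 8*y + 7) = y - 1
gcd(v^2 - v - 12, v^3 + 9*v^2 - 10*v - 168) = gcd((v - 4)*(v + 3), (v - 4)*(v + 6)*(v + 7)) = v - 4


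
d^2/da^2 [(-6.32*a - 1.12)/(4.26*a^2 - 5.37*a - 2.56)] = ((6.32*a + 1.12)*(8.52*a - 5.37)*(17.04*a - 10.74) + (161.5392*a - 58.3344)*(-4.26*a^2 + 5.37*a + 2.56))/(-4.26*a^2 + 5.37*a + 2.56)^3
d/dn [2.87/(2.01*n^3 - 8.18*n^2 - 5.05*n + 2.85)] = (-17.3061*n^2 + 46.9532*n + 14.4935)/(2.01*n^3 - 8.18*n^2 - 5.05*n + 2.85)^2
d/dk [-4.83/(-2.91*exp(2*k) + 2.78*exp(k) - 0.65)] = (13.4274 - 28.1106*exp(k))*exp(k)/(2.91*exp(2*k) - 2.78*exp(k) + 0.65)^2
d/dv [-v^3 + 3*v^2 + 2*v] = -3*v^2 + 6*v + 2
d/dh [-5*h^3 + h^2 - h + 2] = -15*h^2 + 2*h - 1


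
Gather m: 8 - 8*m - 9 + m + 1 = -7*m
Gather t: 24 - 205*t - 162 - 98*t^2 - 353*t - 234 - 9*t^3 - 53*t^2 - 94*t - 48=-9*t^3 - 151*t^2 - 652*t - 420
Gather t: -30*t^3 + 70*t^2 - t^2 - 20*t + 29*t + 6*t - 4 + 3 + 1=-30*t^3 + 69*t^2 + 15*t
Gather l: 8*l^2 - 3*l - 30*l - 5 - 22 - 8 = 8*l^2 - 33*l - 35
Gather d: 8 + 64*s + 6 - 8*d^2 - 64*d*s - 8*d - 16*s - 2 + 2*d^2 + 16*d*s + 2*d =-6*d^2 + d*(-48*s - 6) + 48*s + 12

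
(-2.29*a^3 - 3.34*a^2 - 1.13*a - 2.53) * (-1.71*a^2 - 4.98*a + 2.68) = 3.9159*a^5 + 17.1156*a^4 + 12.4283*a^3 + 1.0025*a^2 + 9.571*a - 6.7804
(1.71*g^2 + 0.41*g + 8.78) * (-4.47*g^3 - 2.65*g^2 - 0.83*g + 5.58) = -7.6437*g^5 - 6.3642*g^4 - 41.7524*g^3 - 14.0655*g^2 - 4.9996*g + 48.9924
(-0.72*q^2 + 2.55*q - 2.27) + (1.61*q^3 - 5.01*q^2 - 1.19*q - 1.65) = 1.61*q^3 - 5.73*q^2 + 1.36*q - 3.92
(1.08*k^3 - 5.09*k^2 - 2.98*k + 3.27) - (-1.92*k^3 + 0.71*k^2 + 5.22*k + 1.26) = 3.0*k^3 - 5.8*k^2 - 8.2*k + 2.01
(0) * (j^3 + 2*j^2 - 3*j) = 0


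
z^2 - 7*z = z*(z - 7)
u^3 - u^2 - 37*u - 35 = (u - 7)*(u + 1)*(u + 5)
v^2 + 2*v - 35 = (v - 5)*(v + 7)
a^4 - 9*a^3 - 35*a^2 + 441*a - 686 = (a - 7)^2*(a - 2)*(a + 7)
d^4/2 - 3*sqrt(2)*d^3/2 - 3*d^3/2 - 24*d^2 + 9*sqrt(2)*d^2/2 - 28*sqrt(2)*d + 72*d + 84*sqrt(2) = (d/2 + sqrt(2))*(d - 3)*(d - 7*sqrt(2))*(d + 2*sqrt(2))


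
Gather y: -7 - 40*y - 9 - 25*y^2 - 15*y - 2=-25*y^2 - 55*y - 18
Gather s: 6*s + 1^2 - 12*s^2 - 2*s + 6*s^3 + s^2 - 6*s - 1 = 6*s^3 - 11*s^2 - 2*s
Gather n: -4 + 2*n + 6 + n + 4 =3*n + 6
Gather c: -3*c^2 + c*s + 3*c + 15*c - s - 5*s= -3*c^2 + c*(s + 18) - 6*s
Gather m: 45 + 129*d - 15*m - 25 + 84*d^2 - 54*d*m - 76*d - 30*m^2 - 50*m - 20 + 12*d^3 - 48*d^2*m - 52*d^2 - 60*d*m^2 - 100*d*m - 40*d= 12*d^3 + 32*d^2 + 13*d + m^2*(-60*d - 30) + m*(-48*d^2 - 154*d - 65)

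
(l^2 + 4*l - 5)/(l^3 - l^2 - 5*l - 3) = (-l^2 - 4*l + 5)/(-l^3 + l^2 + 5*l + 3)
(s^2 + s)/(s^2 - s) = (s + 1)/(s - 1)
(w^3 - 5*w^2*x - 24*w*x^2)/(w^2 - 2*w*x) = (w^2 - 5*w*x - 24*x^2)/(w - 2*x)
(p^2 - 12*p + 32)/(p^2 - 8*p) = (p - 4)/p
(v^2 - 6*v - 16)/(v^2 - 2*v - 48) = (v + 2)/(v + 6)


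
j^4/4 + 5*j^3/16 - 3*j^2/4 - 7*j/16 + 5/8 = (j/4 + 1/2)*(j - 1)^2*(j + 5/4)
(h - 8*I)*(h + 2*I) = h^2 - 6*I*h + 16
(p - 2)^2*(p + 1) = p^3 - 3*p^2 + 4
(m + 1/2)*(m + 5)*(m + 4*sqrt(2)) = m^3 + 11*m^2/2 + 4*sqrt(2)*m^2 + 5*m/2 + 22*sqrt(2)*m + 10*sqrt(2)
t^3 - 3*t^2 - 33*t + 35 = (t - 7)*(t - 1)*(t + 5)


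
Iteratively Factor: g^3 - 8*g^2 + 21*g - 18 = (g - 2)*(g^2 - 6*g + 9) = (g - 3)*(g - 2)*(g - 3)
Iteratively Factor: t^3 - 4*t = (t + 2)*(t^2 - 2*t) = t*(t + 2)*(t - 2)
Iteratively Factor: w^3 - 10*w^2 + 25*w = (w - 5)*(w^2 - 5*w) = w*(w - 5)*(w - 5)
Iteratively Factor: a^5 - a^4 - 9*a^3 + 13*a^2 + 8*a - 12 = (a - 1)*(a^4 - 9*a^2 + 4*a + 12) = (a - 2)*(a - 1)*(a^3 + 2*a^2 - 5*a - 6) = (a - 2)*(a - 1)*(a + 3)*(a^2 - a - 2) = (a - 2)^2*(a - 1)*(a + 3)*(a + 1)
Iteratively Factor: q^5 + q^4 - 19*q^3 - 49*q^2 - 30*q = (q + 1)*(q^4 - 19*q^2 - 30*q) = q*(q + 1)*(q^3 - 19*q - 30) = q*(q + 1)*(q + 3)*(q^2 - 3*q - 10) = q*(q - 5)*(q + 1)*(q + 3)*(q + 2)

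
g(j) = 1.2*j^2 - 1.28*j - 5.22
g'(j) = 2.4*j - 1.28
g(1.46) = -4.53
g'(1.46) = 2.22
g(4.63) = 14.58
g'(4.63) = 9.83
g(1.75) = -3.78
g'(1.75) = 2.92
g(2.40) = -1.38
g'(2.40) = 4.48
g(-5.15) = 33.20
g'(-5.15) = -13.64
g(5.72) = 26.72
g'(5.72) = 12.45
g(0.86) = -5.43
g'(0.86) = 0.78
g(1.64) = -4.09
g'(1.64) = 2.66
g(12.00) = 152.22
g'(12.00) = 27.52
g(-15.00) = 283.98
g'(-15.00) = -37.28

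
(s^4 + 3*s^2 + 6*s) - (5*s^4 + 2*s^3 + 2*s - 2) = -4*s^4 - 2*s^3 + 3*s^2 + 4*s + 2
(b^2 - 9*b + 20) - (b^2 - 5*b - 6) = 26 - 4*b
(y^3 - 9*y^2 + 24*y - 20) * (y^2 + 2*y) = y^5 - 7*y^4 + 6*y^3 + 28*y^2 - 40*y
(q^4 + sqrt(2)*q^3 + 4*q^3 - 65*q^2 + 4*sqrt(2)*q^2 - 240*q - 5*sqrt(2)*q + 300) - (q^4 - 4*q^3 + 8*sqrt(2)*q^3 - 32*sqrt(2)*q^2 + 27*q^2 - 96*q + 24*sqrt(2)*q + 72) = -7*sqrt(2)*q^3 + 8*q^3 - 92*q^2 + 36*sqrt(2)*q^2 - 144*q - 29*sqrt(2)*q + 228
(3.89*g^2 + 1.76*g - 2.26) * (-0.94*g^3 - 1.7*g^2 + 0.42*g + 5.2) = -3.6566*g^5 - 8.2674*g^4 + 0.7662*g^3 + 24.8092*g^2 + 8.2028*g - 11.752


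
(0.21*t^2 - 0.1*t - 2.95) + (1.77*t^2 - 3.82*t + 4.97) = 1.98*t^2 - 3.92*t + 2.02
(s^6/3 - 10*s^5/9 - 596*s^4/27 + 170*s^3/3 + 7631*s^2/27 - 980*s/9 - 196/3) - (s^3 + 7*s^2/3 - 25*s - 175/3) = s^6/3 - 10*s^5/9 - 596*s^4/27 + 167*s^3/3 + 7568*s^2/27 - 755*s/9 - 7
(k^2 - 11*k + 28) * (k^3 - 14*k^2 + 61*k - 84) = k^5 - 25*k^4 + 243*k^3 - 1147*k^2 + 2632*k - 2352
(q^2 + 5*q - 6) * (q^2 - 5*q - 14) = q^4 - 45*q^2 - 40*q + 84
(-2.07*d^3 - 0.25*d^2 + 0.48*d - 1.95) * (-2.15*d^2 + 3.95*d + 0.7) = 4.4505*d^5 - 7.639*d^4 - 3.4685*d^3 + 5.9135*d^2 - 7.3665*d - 1.365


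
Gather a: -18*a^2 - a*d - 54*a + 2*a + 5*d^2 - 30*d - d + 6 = -18*a^2 + a*(-d - 52) + 5*d^2 - 31*d + 6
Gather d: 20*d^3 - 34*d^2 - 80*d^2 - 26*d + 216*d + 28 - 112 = 20*d^3 - 114*d^2 + 190*d - 84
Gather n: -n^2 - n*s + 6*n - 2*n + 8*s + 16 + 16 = -n^2 + n*(4 - s) + 8*s + 32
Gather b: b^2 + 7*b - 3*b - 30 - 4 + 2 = b^2 + 4*b - 32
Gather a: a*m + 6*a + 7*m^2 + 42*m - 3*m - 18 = a*(m + 6) + 7*m^2 + 39*m - 18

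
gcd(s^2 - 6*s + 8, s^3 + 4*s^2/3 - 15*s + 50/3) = s - 2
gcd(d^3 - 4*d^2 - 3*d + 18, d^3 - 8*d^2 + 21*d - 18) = d^2 - 6*d + 9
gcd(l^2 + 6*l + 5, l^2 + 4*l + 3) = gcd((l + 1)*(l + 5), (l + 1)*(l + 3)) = l + 1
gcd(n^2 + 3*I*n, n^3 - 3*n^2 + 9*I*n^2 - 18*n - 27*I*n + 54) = n + 3*I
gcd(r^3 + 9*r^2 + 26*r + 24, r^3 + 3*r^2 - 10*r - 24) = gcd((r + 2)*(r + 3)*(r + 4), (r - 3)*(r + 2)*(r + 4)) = r^2 + 6*r + 8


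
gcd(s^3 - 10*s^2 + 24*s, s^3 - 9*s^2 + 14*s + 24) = s^2 - 10*s + 24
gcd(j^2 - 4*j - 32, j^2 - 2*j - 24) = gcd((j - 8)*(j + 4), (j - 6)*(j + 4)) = j + 4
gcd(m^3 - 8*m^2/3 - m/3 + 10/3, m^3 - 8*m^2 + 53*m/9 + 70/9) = m - 5/3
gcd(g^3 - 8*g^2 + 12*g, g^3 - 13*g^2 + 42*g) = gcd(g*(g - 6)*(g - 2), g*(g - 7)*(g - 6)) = g^2 - 6*g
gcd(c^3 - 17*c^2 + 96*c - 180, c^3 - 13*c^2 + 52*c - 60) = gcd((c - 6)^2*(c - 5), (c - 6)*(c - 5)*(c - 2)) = c^2 - 11*c + 30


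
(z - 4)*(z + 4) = z^2 - 16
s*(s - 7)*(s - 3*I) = s^3 - 7*s^2 - 3*I*s^2 + 21*I*s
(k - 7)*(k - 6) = k^2 - 13*k + 42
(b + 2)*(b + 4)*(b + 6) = b^3 + 12*b^2 + 44*b + 48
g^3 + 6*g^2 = g^2*(g + 6)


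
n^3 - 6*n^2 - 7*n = n*(n - 7)*(n + 1)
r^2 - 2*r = r*(r - 2)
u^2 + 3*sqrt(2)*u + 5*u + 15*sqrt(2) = (u + 5)*(u + 3*sqrt(2))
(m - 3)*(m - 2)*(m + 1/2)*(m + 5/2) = m^4 - 2*m^3 - 31*m^2/4 + 47*m/4 + 15/2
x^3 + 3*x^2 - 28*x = x*(x - 4)*(x + 7)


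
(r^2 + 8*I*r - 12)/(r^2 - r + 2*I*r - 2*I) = (r + 6*I)/(r - 1)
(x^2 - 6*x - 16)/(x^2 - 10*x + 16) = (x + 2)/(x - 2)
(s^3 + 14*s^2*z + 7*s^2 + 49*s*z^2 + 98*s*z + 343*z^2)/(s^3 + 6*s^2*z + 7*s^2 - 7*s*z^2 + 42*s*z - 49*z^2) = (-s - 7*z)/(-s + z)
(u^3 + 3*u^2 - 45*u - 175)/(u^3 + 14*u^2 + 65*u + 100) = (u - 7)/(u + 4)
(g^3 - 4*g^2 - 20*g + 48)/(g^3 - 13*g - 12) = (-g^3 + 4*g^2 + 20*g - 48)/(-g^3 + 13*g + 12)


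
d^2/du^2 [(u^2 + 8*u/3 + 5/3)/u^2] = 2*(8*u + 15)/(3*u^4)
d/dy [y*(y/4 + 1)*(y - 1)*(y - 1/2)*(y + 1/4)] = 5*y^4/4 + 11*y^3/4 - 117*y^2/32 + 5*y/16 + 1/8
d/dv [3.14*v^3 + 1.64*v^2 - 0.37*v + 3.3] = 9.42*v^2 + 3.28*v - 0.37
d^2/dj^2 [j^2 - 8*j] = 2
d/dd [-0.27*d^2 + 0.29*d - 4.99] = 0.29 - 0.54*d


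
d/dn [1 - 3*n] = -3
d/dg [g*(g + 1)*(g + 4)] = 3*g^2 + 10*g + 4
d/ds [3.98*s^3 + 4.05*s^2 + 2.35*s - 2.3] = 11.94*s^2 + 8.1*s + 2.35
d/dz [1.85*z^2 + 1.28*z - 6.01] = 3.7*z + 1.28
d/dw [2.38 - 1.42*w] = -1.42000000000000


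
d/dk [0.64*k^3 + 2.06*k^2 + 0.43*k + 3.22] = 1.92*k^2 + 4.12*k + 0.43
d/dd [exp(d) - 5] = exp(d)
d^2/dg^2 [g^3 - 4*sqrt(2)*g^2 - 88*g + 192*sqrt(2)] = 6*g - 8*sqrt(2)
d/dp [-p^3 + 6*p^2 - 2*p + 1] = -3*p^2 + 12*p - 2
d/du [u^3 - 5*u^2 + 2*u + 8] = 3*u^2 - 10*u + 2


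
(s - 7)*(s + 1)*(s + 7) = s^3 + s^2 - 49*s - 49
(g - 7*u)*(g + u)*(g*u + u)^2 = g^4*u^2 - 6*g^3*u^3 + 2*g^3*u^2 - 7*g^2*u^4 - 12*g^2*u^3 + g^2*u^2 - 14*g*u^4 - 6*g*u^3 - 7*u^4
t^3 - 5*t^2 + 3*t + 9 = (t - 3)^2*(t + 1)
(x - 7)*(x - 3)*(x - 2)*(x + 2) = x^4 - 10*x^3 + 17*x^2 + 40*x - 84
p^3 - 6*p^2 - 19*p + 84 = (p - 7)*(p - 3)*(p + 4)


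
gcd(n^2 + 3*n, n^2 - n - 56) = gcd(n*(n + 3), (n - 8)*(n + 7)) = 1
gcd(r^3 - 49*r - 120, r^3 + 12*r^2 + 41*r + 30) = r + 5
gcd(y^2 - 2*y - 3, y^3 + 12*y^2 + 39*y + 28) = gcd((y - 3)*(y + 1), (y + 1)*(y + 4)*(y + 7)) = y + 1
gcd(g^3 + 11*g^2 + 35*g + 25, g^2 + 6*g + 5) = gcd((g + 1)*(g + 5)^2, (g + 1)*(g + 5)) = g^2 + 6*g + 5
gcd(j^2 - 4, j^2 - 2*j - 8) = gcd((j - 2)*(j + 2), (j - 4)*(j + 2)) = j + 2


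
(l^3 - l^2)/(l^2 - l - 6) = l^2*(1 - l)/(-l^2 + l + 6)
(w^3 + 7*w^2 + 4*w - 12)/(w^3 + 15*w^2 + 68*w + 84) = (w - 1)/(w + 7)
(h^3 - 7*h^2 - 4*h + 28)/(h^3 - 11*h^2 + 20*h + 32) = (h^3 - 7*h^2 - 4*h + 28)/(h^3 - 11*h^2 + 20*h + 32)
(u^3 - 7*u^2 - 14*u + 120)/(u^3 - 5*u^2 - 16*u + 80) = (u - 6)/(u - 4)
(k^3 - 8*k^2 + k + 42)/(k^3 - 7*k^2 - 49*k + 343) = (k^2 - k - 6)/(k^2 - 49)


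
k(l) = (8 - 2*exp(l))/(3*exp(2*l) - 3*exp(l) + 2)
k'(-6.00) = 0.01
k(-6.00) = 4.01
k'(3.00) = 0.02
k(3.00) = -0.03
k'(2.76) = 0.02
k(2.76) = -0.03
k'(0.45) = -2.91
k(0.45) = 1.04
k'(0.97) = -0.76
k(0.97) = 0.18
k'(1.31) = -0.27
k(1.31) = 0.02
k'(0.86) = -1.04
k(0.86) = 0.28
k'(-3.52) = 0.15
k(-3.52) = 4.15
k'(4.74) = 0.01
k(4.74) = -0.01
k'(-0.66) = -1.06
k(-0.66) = 5.57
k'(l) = (8 - 2*exp(l))*(-6*exp(2*l) + 3*exp(l))/(3*exp(2*l) - 3*exp(l) + 2)^2 - 2*exp(l)/(3*exp(2*l) - 3*exp(l) + 2) = (6*exp(2*l) - 48*exp(l) + 20)*exp(l)/(9*exp(4*l) - 18*exp(3*l) + 21*exp(2*l) - 12*exp(l) + 4)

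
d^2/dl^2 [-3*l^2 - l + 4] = -6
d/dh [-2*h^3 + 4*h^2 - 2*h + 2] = -6*h^2 + 8*h - 2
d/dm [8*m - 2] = 8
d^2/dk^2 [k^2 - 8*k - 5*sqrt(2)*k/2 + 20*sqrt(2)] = 2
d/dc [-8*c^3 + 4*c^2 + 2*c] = -24*c^2 + 8*c + 2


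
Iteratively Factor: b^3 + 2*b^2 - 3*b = (b - 1)*(b^2 + 3*b) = b*(b - 1)*(b + 3)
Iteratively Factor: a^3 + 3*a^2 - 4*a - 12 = (a + 3)*(a^2 - 4) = (a + 2)*(a + 3)*(a - 2)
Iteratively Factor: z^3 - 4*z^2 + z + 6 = (z - 2)*(z^2 - 2*z - 3) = (z - 2)*(z + 1)*(z - 3)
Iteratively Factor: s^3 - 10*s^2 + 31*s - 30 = (s - 3)*(s^2 - 7*s + 10) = (s - 5)*(s - 3)*(s - 2)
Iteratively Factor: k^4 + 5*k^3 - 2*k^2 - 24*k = (k - 2)*(k^3 + 7*k^2 + 12*k) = (k - 2)*(k + 4)*(k^2 + 3*k) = (k - 2)*(k + 3)*(k + 4)*(k)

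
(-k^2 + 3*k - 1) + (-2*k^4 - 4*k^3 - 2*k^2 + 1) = -2*k^4 - 4*k^3 - 3*k^2 + 3*k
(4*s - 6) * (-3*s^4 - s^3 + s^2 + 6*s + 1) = -12*s^5 + 14*s^4 + 10*s^3 + 18*s^2 - 32*s - 6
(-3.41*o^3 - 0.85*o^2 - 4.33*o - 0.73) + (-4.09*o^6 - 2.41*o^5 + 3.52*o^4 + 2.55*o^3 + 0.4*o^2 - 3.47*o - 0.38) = -4.09*o^6 - 2.41*o^5 + 3.52*o^4 - 0.86*o^3 - 0.45*o^2 - 7.8*o - 1.11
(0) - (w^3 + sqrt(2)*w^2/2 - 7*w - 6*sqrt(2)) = -w^3 - sqrt(2)*w^2/2 + 7*w + 6*sqrt(2)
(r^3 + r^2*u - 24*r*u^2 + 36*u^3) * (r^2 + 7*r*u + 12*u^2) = r^5 + 8*r^4*u - 5*r^3*u^2 - 120*r^2*u^3 - 36*r*u^4 + 432*u^5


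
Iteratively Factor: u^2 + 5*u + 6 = (u + 2)*(u + 3)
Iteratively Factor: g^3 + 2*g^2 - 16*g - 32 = (g - 4)*(g^2 + 6*g + 8) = (g - 4)*(g + 4)*(g + 2)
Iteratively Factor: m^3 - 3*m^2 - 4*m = (m - 4)*(m^2 + m) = m*(m - 4)*(m + 1)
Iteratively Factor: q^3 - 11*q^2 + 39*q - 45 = (q - 3)*(q^2 - 8*q + 15) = (q - 3)^2*(q - 5)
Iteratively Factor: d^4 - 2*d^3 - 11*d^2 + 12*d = (d - 4)*(d^3 + 2*d^2 - 3*d) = d*(d - 4)*(d^2 + 2*d - 3) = d*(d - 4)*(d + 3)*(d - 1)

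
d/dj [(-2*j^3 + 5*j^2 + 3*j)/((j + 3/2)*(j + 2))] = 2*(-4*j^4 - 28*j^3 - 7*j^2 + 60*j + 18)/(4*j^4 + 28*j^3 + 73*j^2 + 84*j + 36)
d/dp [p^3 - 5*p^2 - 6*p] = 3*p^2 - 10*p - 6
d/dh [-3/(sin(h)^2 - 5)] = 12*sin(2*h)/(cos(2*h) + 9)^2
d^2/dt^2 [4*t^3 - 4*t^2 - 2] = 24*t - 8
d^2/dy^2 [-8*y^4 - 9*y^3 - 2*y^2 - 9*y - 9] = -96*y^2 - 54*y - 4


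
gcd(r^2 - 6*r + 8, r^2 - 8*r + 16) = r - 4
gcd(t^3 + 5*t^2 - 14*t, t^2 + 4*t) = t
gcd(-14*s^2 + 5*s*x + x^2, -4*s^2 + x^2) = -2*s + x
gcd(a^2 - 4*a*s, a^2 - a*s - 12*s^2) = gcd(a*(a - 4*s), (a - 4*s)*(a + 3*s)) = -a + 4*s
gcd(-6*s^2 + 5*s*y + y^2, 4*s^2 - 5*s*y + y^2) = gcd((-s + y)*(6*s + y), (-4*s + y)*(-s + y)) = -s + y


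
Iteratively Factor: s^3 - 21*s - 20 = (s + 4)*(s^2 - 4*s - 5) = (s + 1)*(s + 4)*(s - 5)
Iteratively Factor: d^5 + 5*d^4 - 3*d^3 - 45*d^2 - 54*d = (d)*(d^4 + 5*d^3 - 3*d^2 - 45*d - 54) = d*(d + 3)*(d^3 + 2*d^2 - 9*d - 18) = d*(d - 3)*(d + 3)*(d^2 + 5*d + 6) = d*(d - 3)*(d + 2)*(d + 3)*(d + 3)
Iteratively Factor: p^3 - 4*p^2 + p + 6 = (p - 2)*(p^2 - 2*p - 3) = (p - 2)*(p + 1)*(p - 3)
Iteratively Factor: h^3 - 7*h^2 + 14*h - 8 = (h - 2)*(h^2 - 5*h + 4) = (h - 2)*(h - 1)*(h - 4)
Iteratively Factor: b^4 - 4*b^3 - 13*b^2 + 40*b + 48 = (b + 3)*(b^3 - 7*b^2 + 8*b + 16) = (b + 1)*(b + 3)*(b^2 - 8*b + 16) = (b - 4)*(b + 1)*(b + 3)*(b - 4)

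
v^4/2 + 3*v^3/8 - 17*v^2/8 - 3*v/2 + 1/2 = (v/2 + 1)*(v - 2)*(v - 1/4)*(v + 1)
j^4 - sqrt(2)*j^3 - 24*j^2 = j^2*(j - 4*sqrt(2))*(j + 3*sqrt(2))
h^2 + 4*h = h*(h + 4)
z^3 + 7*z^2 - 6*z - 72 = (z - 3)*(z + 4)*(z + 6)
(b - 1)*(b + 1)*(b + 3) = b^3 + 3*b^2 - b - 3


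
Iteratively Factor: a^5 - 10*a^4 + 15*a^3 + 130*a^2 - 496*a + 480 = (a - 5)*(a^4 - 5*a^3 - 10*a^2 + 80*a - 96) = (a - 5)*(a + 4)*(a^3 - 9*a^2 + 26*a - 24) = (a - 5)*(a - 2)*(a + 4)*(a^2 - 7*a + 12) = (a - 5)*(a - 3)*(a - 2)*(a + 4)*(a - 4)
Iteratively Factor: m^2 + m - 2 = (m + 2)*(m - 1)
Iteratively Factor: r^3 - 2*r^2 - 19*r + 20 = (r - 5)*(r^2 + 3*r - 4) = (r - 5)*(r - 1)*(r + 4)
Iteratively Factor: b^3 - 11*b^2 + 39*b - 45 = (b - 3)*(b^2 - 8*b + 15) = (b - 5)*(b - 3)*(b - 3)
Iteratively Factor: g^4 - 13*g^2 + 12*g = (g)*(g^3 - 13*g + 12) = g*(g - 1)*(g^2 + g - 12) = g*(g - 3)*(g - 1)*(g + 4)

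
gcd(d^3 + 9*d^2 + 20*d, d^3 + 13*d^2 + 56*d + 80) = d^2 + 9*d + 20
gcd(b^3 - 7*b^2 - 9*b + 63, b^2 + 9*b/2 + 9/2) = b + 3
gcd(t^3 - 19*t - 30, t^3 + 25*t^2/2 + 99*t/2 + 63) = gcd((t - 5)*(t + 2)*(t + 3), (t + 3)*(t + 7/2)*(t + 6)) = t + 3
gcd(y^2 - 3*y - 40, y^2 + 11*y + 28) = 1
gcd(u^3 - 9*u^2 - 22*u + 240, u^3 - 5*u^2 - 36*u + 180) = u - 6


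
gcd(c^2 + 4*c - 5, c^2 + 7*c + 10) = c + 5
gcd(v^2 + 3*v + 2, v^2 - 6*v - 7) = v + 1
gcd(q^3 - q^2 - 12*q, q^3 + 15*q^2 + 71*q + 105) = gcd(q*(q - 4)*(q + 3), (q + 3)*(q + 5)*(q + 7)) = q + 3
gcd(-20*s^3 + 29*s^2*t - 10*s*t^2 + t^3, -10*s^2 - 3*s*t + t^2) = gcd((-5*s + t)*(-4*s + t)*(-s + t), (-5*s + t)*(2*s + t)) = 5*s - t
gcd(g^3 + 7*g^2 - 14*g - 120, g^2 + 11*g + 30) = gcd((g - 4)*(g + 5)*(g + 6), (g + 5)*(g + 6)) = g^2 + 11*g + 30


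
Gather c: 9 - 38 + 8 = -21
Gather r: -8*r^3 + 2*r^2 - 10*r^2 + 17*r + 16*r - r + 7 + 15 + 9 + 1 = -8*r^3 - 8*r^2 + 32*r + 32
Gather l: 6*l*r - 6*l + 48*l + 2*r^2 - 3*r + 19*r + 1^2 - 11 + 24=l*(6*r + 42) + 2*r^2 + 16*r + 14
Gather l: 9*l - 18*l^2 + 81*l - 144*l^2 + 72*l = -162*l^2 + 162*l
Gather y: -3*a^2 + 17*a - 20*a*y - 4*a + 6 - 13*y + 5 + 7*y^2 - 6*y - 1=-3*a^2 + 13*a + 7*y^2 + y*(-20*a - 19) + 10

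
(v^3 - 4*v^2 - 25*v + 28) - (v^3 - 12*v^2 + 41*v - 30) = 8*v^2 - 66*v + 58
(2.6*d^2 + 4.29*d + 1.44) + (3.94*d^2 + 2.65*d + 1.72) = 6.54*d^2 + 6.94*d + 3.16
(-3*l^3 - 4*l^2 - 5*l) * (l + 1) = -3*l^4 - 7*l^3 - 9*l^2 - 5*l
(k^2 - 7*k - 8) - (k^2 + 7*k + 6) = -14*k - 14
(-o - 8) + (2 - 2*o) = -3*o - 6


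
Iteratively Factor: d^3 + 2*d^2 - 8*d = (d + 4)*(d^2 - 2*d) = d*(d + 4)*(d - 2)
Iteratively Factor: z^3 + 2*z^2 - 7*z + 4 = (z - 1)*(z^2 + 3*z - 4) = (z - 1)*(z + 4)*(z - 1)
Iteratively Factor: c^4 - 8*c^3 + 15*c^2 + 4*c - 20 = (c - 5)*(c^3 - 3*c^2 + 4) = (c - 5)*(c - 2)*(c^2 - c - 2) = (c - 5)*(c - 2)^2*(c + 1)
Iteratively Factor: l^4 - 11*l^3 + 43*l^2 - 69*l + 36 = (l - 1)*(l^3 - 10*l^2 + 33*l - 36) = (l - 3)*(l - 1)*(l^2 - 7*l + 12) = (l - 4)*(l - 3)*(l - 1)*(l - 3)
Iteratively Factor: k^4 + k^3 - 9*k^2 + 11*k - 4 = (k - 1)*(k^3 + 2*k^2 - 7*k + 4) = (k - 1)^2*(k^2 + 3*k - 4) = (k - 1)^3*(k + 4)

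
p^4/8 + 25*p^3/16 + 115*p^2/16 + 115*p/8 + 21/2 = (p/4 + 1)*(p/2 + 1)*(p + 3)*(p + 7/2)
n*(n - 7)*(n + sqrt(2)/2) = n^3 - 7*n^2 + sqrt(2)*n^2/2 - 7*sqrt(2)*n/2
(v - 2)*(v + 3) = v^2 + v - 6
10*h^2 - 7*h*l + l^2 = (-5*h + l)*(-2*h + l)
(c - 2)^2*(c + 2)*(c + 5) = c^4 + 3*c^3 - 14*c^2 - 12*c + 40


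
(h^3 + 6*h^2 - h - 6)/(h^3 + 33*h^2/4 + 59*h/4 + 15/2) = 4*(h - 1)/(4*h + 5)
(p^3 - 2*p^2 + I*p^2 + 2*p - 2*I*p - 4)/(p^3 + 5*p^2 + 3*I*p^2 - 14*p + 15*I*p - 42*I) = (p^2 + I*p + 2)/(p^2 + p*(7 + 3*I) + 21*I)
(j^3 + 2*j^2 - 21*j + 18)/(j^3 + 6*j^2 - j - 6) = (j - 3)/(j + 1)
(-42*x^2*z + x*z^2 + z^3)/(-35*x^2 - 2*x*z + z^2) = z*(42*x^2 - x*z - z^2)/(35*x^2 + 2*x*z - z^2)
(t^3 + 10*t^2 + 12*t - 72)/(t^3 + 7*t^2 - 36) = (t + 6)/(t + 3)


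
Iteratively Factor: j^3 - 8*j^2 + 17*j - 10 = (j - 1)*(j^2 - 7*j + 10) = (j - 2)*(j - 1)*(j - 5)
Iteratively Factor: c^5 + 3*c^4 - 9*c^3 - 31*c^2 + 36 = (c + 2)*(c^4 + c^3 - 11*c^2 - 9*c + 18) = (c + 2)^2*(c^3 - c^2 - 9*c + 9) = (c + 2)^2*(c + 3)*(c^2 - 4*c + 3) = (c - 3)*(c + 2)^2*(c + 3)*(c - 1)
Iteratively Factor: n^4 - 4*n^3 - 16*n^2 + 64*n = (n)*(n^3 - 4*n^2 - 16*n + 64) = n*(n - 4)*(n^2 - 16) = n*(n - 4)^2*(n + 4)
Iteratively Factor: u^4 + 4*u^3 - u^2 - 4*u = (u)*(u^3 + 4*u^2 - u - 4) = u*(u + 4)*(u^2 - 1) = u*(u + 1)*(u + 4)*(u - 1)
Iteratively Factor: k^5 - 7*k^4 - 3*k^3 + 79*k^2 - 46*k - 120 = (k - 5)*(k^4 - 2*k^3 - 13*k^2 + 14*k + 24) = (k - 5)*(k - 2)*(k^3 - 13*k - 12) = (k - 5)*(k - 2)*(k + 3)*(k^2 - 3*k - 4) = (k - 5)*(k - 4)*(k - 2)*(k + 3)*(k + 1)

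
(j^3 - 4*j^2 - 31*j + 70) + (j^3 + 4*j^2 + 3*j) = 2*j^3 - 28*j + 70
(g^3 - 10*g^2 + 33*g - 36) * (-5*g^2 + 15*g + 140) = -5*g^5 + 65*g^4 - 175*g^3 - 725*g^2 + 4080*g - 5040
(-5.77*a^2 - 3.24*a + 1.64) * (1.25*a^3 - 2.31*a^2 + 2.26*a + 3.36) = -7.2125*a^5 + 9.2787*a^4 - 3.5058*a^3 - 30.498*a^2 - 7.18*a + 5.5104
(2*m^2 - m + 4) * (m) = 2*m^3 - m^2 + 4*m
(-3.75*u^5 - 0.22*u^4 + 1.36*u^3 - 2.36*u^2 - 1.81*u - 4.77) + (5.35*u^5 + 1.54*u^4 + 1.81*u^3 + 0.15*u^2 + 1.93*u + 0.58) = 1.6*u^5 + 1.32*u^4 + 3.17*u^3 - 2.21*u^2 + 0.12*u - 4.19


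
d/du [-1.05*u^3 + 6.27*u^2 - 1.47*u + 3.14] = -3.15*u^2 + 12.54*u - 1.47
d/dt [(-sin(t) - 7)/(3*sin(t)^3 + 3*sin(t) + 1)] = (6*sin(t)^3 + 63*sin(t)^2 + 20)*cos(t)/(3*sin(t)^3 + 3*sin(t) + 1)^2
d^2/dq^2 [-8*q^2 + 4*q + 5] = -16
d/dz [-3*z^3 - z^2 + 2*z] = -9*z^2 - 2*z + 2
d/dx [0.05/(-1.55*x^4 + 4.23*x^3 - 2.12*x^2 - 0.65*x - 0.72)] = (0.31*x^3 - 0.6345*x^2 + 0.212*x + 0.0325)/(1.55*x^4 - 4.23*x^3 + 2.12*x^2 + 0.65*x + 0.72)^2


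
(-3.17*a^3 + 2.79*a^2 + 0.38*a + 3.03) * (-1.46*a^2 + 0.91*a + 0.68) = 4.6282*a^5 - 6.9581*a^4 - 0.1715*a^3 - 2.1808*a^2 + 3.0157*a + 2.0604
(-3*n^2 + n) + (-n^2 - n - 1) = -4*n^2 - 1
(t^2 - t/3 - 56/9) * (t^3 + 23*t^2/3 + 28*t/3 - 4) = t^5 + 22*t^4/3 + 5*t^3/9 - 1480*t^2/27 - 1532*t/27 + 224/9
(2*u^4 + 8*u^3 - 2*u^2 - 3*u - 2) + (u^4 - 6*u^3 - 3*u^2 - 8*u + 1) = 3*u^4 + 2*u^3 - 5*u^2 - 11*u - 1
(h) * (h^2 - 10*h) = h^3 - 10*h^2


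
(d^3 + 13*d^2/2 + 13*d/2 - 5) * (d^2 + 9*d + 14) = d^5 + 31*d^4/2 + 79*d^3 + 289*d^2/2 + 46*d - 70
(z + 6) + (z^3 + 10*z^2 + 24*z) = z^3 + 10*z^2 + 25*z + 6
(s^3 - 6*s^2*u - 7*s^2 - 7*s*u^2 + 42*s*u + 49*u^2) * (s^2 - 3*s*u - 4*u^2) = s^5 - 9*s^4*u - 7*s^4 + 7*s^3*u^2 + 63*s^3*u + 45*s^2*u^3 - 49*s^2*u^2 + 28*s*u^4 - 315*s*u^3 - 196*u^4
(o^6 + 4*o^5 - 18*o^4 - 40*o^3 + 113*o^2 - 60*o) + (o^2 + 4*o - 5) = o^6 + 4*o^5 - 18*o^4 - 40*o^3 + 114*o^2 - 56*o - 5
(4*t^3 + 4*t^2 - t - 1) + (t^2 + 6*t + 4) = 4*t^3 + 5*t^2 + 5*t + 3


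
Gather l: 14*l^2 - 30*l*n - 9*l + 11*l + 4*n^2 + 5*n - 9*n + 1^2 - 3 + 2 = 14*l^2 + l*(2 - 30*n) + 4*n^2 - 4*n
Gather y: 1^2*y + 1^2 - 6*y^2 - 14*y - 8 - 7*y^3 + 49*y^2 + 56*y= -7*y^3 + 43*y^2 + 43*y - 7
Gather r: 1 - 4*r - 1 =-4*r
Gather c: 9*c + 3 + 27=9*c + 30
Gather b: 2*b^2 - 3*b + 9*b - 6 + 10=2*b^2 + 6*b + 4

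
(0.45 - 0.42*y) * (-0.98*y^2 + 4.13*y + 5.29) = 0.4116*y^3 - 2.1756*y^2 - 0.3633*y + 2.3805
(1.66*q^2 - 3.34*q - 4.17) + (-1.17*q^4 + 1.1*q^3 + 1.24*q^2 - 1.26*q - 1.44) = -1.17*q^4 + 1.1*q^3 + 2.9*q^2 - 4.6*q - 5.61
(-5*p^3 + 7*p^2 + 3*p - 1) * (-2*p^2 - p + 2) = 10*p^5 - 9*p^4 - 23*p^3 + 13*p^2 + 7*p - 2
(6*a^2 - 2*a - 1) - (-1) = 6*a^2 - 2*a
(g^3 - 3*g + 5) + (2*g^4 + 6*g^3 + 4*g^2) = 2*g^4 + 7*g^3 + 4*g^2 - 3*g + 5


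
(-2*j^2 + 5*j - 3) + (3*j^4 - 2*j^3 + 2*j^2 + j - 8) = 3*j^4 - 2*j^3 + 6*j - 11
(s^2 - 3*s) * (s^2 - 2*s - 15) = s^4 - 5*s^3 - 9*s^2 + 45*s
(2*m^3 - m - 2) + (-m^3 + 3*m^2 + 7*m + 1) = m^3 + 3*m^2 + 6*m - 1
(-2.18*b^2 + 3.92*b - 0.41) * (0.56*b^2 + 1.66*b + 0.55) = -1.2208*b^4 - 1.4236*b^3 + 5.0786*b^2 + 1.4754*b - 0.2255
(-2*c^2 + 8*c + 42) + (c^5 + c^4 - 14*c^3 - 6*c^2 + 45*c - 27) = c^5 + c^4 - 14*c^3 - 8*c^2 + 53*c + 15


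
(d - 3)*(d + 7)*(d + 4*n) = d^3 + 4*d^2*n + 4*d^2 + 16*d*n - 21*d - 84*n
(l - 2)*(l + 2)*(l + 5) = l^3 + 5*l^2 - 4*l - 20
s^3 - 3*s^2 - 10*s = s*(s - 5)*(s + 2)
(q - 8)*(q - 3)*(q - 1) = q^3 - 12*q^2 + 35*q - 24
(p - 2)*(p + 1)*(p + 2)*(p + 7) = p^4 + 8*p^3 + 3*p^2 - 32*p - 28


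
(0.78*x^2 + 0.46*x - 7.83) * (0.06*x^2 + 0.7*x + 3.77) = 0.0468*x^4 + 0.5736*x^3 + 2.7928*x^2 - 3.7468*x - 29.5191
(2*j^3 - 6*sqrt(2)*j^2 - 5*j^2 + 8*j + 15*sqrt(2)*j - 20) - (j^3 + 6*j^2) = j^3 - 11*j^2 - 6*sqrt(2)*j^2 + 8*j + 15*sqrt(2)*j - 20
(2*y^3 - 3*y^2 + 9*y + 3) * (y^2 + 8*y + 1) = 2*y^5 + 13*y^4 - 13*y^3 + 72*y^2 + 33*y + 3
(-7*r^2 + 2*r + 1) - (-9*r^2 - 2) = 2*r^2 + 2*r + 3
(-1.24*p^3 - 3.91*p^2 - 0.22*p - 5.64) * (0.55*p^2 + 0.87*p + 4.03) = -0.682*p^5 - 3.2293*p^4 - 8.5199*p^3 - 19.0507*p^2 - 5.7934*p - 22.7292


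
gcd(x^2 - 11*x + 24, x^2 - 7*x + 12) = x - 3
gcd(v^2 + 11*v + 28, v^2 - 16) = v + 4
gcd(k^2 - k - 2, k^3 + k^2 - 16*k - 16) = k + 1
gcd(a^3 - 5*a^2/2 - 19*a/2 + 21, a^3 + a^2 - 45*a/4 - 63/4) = a^2 - a/2 - 21/2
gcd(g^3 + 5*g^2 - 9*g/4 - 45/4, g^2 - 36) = 1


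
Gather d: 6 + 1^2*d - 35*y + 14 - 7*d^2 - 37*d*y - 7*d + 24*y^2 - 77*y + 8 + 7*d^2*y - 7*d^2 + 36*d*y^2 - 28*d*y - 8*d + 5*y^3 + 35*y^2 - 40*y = d^2*(7*y - 14) + d*(36*y^2 - 65*y - 14) + 5*y^3 + 59*y^2 - 152*y + 28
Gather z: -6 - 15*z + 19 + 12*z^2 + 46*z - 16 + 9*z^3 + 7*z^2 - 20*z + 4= 9*z^3 + 19*z^2 + 11*z + 1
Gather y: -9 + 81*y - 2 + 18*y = 99*y - 11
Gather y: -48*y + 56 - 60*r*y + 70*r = 70*r + y*(-60*r - 48) + 56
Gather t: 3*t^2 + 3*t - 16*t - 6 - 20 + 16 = 3*t^2 - 13*t - 10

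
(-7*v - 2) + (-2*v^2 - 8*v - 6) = -2*v^2 - 15*v - 8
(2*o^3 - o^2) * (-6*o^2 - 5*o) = -12*o^5 - 4*o^4 + 5*o^3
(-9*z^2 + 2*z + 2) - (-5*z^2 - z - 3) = -4*z^2 + 3*z + 5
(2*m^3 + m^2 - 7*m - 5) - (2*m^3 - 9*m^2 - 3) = 10*m^2 - 7*m - 2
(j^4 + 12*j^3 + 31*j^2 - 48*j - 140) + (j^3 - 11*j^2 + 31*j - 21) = j^4 + 13*j^3 + 20*j^2 - 17*j - 161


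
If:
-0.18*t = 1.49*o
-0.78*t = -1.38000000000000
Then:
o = -0.21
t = 1.77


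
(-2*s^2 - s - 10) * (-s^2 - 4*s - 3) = 2*s^4 + 9*s^3 + 20*s^2 + 43*s + 30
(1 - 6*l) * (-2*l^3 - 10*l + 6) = 12*l^4 - 2*l^3 + 60*l^2 - 46*l + 6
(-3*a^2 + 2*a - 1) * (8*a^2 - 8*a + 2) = -24*a^4 + 40*a^3 - 30*a^2 + 12*a - 2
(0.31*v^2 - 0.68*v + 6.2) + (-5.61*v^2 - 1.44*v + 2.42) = -5.3*v^2 - 2.12*v + 8.62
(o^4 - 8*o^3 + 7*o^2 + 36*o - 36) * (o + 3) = o^5 - 5*o^4 - 17*o^3 + 57*o^2 + 72*o - 108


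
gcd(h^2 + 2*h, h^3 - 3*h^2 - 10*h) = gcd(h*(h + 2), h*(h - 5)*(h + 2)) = h^2 + 2*h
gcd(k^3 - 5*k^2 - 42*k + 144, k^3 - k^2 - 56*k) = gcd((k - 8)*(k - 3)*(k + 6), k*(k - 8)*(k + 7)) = k - 8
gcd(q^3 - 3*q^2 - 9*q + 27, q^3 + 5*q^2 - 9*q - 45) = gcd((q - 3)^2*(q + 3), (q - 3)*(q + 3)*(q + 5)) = q^2 - 9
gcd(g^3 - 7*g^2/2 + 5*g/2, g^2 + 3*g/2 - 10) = g - 5/2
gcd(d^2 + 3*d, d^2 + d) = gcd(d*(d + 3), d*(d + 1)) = d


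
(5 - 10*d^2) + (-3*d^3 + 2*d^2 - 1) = -3*d^3 - 8*d^2 + 4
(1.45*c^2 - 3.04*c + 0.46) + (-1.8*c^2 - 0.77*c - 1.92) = -0.35*c^2 - 3.81*c - 1.46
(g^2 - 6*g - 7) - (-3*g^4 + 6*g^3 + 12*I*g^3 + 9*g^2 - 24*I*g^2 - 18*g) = 3*g^4 - 6*g^3 - 12*I*g^3 - 8*g^2 + 24*I*g^2 + 12*g - 7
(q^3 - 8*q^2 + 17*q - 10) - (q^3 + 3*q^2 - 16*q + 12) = -11*q^2 + 33*q - 22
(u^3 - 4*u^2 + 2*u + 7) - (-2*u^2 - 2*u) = u^3 - 2*u^2 + 4*u + 7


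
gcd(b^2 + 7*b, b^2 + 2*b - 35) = b + 7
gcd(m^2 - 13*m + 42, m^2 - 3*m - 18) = m - 6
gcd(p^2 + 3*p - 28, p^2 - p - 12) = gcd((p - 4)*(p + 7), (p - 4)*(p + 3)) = p - 4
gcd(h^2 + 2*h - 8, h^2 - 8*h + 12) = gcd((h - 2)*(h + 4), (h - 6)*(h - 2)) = h - 2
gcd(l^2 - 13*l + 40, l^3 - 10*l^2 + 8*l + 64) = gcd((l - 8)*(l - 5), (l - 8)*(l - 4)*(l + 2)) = l - 8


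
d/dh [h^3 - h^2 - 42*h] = 3*h^2 - 2*h - 42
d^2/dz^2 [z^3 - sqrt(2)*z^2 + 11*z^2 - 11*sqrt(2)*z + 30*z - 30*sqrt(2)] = 6*z - 2*sqrt(2) + 22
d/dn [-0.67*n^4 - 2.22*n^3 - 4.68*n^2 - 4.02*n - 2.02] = -2.68*n^3 - 6.66*n^2 - 9.36*n - 4.02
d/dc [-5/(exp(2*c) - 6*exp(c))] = 10*(exp(c) - 3)*exp(-c)/(exp(c) - 6)^2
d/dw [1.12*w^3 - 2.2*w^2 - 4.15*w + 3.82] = 3.36*w^2 - 4.4*w - 4.15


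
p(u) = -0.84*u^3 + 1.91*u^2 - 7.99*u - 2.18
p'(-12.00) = -416.71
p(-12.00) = 1820.26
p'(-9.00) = -246.49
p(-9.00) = 836.80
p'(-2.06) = -26.55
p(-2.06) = 29.73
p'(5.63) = -66.36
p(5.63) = -136.52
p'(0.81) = -6.55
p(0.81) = -7.85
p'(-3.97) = -62.87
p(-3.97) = 112.20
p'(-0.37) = -9.75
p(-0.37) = 1.08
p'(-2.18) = -28.29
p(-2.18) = 33.02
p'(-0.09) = -8.35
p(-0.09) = -1.44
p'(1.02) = -6.72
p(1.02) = -9.23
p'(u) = -2.52*u^2 + 3.82*u - 7.99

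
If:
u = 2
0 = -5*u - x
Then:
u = 2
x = -10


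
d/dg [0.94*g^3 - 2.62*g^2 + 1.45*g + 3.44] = 2.82*g^2 - 5.24*g + 1.45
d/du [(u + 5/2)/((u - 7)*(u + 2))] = (-u^2 - 5*u - 3/2)/(u^4 - 10*u^3 - 3*u^2 + 140*u + 196)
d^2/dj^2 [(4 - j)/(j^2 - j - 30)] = 2*((j - 4)*(2*j - 1)^2 + (3*j - 5)*(-j^2 + j + 30))/(-j^2 + j + 30)^3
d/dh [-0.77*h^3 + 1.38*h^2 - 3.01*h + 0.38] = -2.31*h^2 + 2.76*h - 3.01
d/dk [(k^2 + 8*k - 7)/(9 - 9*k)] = (-k^2 + 2*k + 1)/(9*(k^2 - 2*k + 1))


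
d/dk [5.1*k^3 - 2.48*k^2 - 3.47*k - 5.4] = 15.3*k^2 - 4.96*k - 3.47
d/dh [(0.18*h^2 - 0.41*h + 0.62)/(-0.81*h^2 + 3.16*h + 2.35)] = (0.2367*h^2 + 1.8504*h - 2.9227)/(0.6561*h^4 - 5.1192*h^3 + 6.1786*h^2 + 14.852*h + 5.5225)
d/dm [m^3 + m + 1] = 3*m^2 + 1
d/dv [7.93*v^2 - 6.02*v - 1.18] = 15.86*v - 6.02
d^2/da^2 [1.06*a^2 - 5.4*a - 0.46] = 2.12000000000000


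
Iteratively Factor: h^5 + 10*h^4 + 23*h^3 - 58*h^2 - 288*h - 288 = (h + 4)*(h^4 + 6*h^3 - h^2 - 54*h - 72) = (h + 3)*(h + 4)*(h^3 + 3*h^2 - 10*h - 24) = (h + 2)*(h + 3)*(h + 4)*(h^2 + h - 12) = (h + 2)*(h + 3)*(h + 4)^2*(h - 3)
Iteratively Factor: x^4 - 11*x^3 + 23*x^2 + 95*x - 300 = (x - 5)*(x^3 - 6*x^2 - 7*x + 60) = (x - 5)*(x + 3)*(x^2 - 9*x + 20) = (x - 5)*(x - 4)*(x + 3)*(x - 5)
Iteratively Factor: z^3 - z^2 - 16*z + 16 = (z + 4)*(z^2 - 5*z + 4) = (z - 1)*(z + 4)*(z - 4)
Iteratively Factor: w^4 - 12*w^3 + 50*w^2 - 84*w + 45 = (w - 5)*(w^3 - 7*w^2 + 15*w - 9) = (w - 5)*(w - 3)*(w^2 - 4*w + 3) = (w - 5)*(w - 3)*(w - 1)*(w - 3)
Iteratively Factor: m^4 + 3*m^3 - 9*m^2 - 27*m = (m)*(m^3 + 3*m^2 - 9*m - 27) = m*(m + 3)*(m^2 - 9) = m*(m - 3)*(m + 3)*(m + 3)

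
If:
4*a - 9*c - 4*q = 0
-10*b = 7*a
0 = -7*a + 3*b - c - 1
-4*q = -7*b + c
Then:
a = -80/817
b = 56/817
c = -89/817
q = 481/3268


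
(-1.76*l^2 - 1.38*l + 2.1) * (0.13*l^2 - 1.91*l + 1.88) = -0.2288*l^4 + 3.1822*l^3 - 0.4*l^2 - 6.6054*l + 3.948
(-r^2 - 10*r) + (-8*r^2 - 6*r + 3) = -9*r^2 - 16*r + 3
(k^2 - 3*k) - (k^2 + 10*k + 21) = -13*k - 21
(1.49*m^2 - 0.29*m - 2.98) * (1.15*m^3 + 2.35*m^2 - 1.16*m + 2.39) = 1.7135*m^5 + 3.168*m^4 - 5.8369*m^3 - 3.1055*m^2 + 2.7637*m - 7.1222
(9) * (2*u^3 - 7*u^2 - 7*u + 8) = 18*u^3 - 63*u^2 - 63*u + 72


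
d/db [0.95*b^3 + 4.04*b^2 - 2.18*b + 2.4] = 2.85*b^2 + 8.08*b - 2.18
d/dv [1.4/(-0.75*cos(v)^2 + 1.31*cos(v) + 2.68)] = (1.834 - 2.1*cos(v))*sin(v)/(-0.75*cos(v)^2 + 1.31*cos(v) + 2.68)^2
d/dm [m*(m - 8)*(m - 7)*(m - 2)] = 4*m^3 - 51*m^2 + 172*m - 112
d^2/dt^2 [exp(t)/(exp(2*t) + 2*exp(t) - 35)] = (exp(4*t) - 2*exp(3*t) + 210*exp(2*t) + 70*exp(t) + 1225)*exp(t)/(exp(6*t) + 6*exp(5*t) - 93*exp(4*t) - 412*exp(3*t) + 3255*exp(2*t) + 7350*exp(t) - 42875)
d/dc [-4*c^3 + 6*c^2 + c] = -12*c^2 + 12*c + 1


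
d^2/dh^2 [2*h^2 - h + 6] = 4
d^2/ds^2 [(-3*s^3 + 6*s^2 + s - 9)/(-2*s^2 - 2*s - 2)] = (5*s^3 + 54*s^2 + 39*s - 5)/(s^6 + 3*s^5 + 6*s^4 + 7*s^3 + 6*s^2 + 3*s + 1)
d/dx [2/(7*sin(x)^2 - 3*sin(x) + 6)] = 2*(3 - 14*sin(x))*cos(x)/(7*sin(x)^2 - 3*sin(x) + 6)^2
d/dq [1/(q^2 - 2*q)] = 2*(1 - q)/(q^2*(q - 2)^2)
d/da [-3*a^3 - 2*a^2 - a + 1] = -9*a^2 - 4*a - 1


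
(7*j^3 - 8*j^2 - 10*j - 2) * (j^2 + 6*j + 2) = 7*j^5 + 34*j^4 - 44*j^3 - 78*j^2 - 32*j - 4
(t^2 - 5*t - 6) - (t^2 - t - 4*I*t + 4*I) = -4*t + 4*I*t - 6 - 4*I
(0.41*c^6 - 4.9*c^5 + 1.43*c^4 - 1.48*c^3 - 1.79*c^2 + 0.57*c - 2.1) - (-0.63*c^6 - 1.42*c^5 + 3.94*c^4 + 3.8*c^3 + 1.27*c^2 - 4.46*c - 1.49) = 1.04*c^6 - 3.48*c^5 - 2.51*c^4 - 5.28*c^3 - 3.06*c^2 + 5.03*c - 0.61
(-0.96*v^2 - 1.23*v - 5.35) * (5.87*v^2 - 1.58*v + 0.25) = -5.6352*v^4 - 5.7033*v^3 - 29.7011*v^2 + 8.1455*v - 1.3375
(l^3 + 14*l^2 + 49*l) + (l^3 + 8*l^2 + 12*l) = 2*l^3 + 22*l^2 + 61*l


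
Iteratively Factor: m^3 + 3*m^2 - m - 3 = (m + 3)*(m^2 - 1) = (m - 1)*(m + 3)*(m + 1)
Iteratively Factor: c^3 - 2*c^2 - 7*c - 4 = (c + 1)*(c^2 - 3*c - 4) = (c - 4)*(c + 1)*(c + 1)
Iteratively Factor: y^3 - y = (y)*(y^2 - 1) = y*(y + 1)*(y - 1)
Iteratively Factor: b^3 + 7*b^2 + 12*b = (b + 4)*(b^2 + 3*b) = (b + 3)*(b + 4)*(b)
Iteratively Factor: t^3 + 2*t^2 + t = (t + 1)*(t^2 + t) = t*(t + 1)*(t + 1)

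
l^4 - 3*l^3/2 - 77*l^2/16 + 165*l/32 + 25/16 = (l - 5/2)*(l - 5/4)*(l + 1/4)*(l + 2)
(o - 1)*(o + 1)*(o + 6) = o^3 + 6*o^2 - o - 6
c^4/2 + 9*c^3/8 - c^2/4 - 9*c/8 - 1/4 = (c/2 + 1)*(c - 1)*(c + 1/4)*(c + 1)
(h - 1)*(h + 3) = h^2 + 2*h - 3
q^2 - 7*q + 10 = (q - 5)*(q - 2)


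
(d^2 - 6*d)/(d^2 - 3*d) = (d - 6)/(d - 3)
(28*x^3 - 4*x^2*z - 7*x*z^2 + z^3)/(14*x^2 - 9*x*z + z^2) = 2*x + z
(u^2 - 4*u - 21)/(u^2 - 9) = (u - 7)/(u - 3)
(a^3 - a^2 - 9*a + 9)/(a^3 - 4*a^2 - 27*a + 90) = (a^2 + 2*a - 3)/(a^2 - a - 30)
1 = 1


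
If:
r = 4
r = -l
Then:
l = -4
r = 4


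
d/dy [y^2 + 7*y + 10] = 2*y + 7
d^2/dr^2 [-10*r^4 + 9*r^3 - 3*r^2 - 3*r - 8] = -120*r^2 + 54*r - 6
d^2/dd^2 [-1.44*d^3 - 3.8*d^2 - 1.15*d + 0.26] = -8.64*d - 7.6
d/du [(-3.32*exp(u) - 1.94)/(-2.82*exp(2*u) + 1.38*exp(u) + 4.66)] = (-(3.32*exp(u) + 1.94)*(5.64*exp(u) - 1.38) + 9.3624*exp(2*u) - 4.5816*exp(u) - 15.4712)*exp(u)/(-2.82*exp(2*u) + 1.38*exp(u) + 4.66)^2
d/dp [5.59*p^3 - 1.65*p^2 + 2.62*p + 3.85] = 16.77*p^2 - 3.3*p + 2.62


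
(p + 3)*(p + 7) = p^2 + 10*p + 21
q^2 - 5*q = q*(q - 5)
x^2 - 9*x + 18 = (x - 6)*(x - 3)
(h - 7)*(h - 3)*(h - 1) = h^3 - 11*h^2 + 31*h - 21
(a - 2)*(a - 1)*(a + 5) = a^3 + 2*a^2 - 13*a + 10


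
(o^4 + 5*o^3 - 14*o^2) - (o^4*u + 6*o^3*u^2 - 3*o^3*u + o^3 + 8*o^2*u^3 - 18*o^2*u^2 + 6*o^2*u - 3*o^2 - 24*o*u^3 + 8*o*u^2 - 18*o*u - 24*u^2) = -o^4*u + o^4 - 6*o^3*u^2 + 3*o^3*u + 4*o^3 - 8*o^2*u^3 + 18*o^2*u^2 - 6*o^2*u - 11*o^2 + 24*o*u^3 - 8*o*u^2 + 18*o*u + 24*u^2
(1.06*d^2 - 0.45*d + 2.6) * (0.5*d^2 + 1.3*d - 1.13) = 0.53*d^4 + 1.153*d^3 - 0.4828*d^2 + 3.8885*d - 2.938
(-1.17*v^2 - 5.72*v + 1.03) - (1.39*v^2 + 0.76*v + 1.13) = -2.56*v^2 - 6.48*v - 0.0999999999999999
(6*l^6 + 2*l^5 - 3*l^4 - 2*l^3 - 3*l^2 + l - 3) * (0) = 0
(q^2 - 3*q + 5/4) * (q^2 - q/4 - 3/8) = q^4 - 13*q^3/4 + 13*q^2/8 + 13*q/16 - 15/32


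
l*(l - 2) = l^2 - 2*l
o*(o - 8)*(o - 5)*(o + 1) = o^4 - 12*o^3 + 27*o^2 + 40*o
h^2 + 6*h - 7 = (h - 1)*(h + 7)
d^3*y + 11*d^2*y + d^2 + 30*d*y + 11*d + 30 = (d + 5)*(d + 6)*(d*y + 1)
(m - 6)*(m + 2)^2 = m^3 - 2*m^2 - 20*m - 24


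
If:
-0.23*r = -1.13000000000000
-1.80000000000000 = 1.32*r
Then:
No Solution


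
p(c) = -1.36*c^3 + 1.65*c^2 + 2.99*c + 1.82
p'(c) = -4.08*c^2 + 3.3*c + 2.99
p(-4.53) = 148.56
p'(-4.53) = -95.68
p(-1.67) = 7.76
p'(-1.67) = -13.90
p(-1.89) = 11.24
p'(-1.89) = -17.82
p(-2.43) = 23.81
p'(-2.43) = -29.12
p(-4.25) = 123.32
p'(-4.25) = -84.73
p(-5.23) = 225.87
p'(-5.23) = -125.87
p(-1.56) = 6.33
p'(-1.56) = -12.09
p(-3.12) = 49.86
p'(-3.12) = -47.02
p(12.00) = -2074.78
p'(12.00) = -544.93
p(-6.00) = 337.04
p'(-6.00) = -163.69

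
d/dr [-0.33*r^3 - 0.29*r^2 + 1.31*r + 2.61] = -0.99*r^2 - 0.58*r + 1.31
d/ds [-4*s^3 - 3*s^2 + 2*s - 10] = -12*s^2 - 6*s + 2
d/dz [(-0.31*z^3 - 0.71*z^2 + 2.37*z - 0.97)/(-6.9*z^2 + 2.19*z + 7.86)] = (2.139*z^4 - 1.3578*z^3 + 7.48830000000001*z^2 - 24.5472*z + 20.7525)/(47.61*z^4 - 30.222*z^3 - 103.6719*z^2 + 34.4268*z + 61.7796)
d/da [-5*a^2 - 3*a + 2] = -10*a - 3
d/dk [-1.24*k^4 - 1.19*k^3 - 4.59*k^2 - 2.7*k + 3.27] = -4.96*k^3 - 3.57*k^2 - 9.18*k - 2.7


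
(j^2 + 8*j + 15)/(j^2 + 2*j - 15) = (j + 3)/(j - 3)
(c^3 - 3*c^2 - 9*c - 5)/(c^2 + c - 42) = (c^3 - 3*c^2 - 9*c - 5)/(c^2 + c - 42)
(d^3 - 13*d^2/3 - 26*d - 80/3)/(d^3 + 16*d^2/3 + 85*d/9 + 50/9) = 3*(d - 8)/(3*d + 5)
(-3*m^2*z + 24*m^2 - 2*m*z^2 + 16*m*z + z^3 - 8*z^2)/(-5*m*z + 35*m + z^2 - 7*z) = (3*m^2*z - 24*m^2 + 2*m*z^2 - 16*m*z - z^3 + 8*z^2)/(5*m*z - 35*m - z^2 + 7*z)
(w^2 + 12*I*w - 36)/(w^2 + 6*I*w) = (w + 6*I)/w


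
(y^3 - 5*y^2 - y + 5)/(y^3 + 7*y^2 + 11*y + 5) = (y^2 - 6*y + 5)/(y^2 + 6*y + 5)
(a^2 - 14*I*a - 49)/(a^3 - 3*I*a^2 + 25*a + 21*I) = (a - 7*I)/(a^2 + 4*I*a - 3)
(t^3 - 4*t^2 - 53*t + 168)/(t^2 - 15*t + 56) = (t^2 + 4*t - 21)/(t - 7)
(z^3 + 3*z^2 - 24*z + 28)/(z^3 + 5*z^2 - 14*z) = (z - 2)/z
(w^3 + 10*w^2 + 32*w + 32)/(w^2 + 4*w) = w + 6 + 8/w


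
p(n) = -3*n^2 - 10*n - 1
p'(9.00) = -64.00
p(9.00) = -334.00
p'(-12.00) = 62.00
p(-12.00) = -313.00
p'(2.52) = -25.12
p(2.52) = -45.25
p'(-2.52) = 5.12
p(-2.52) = 5.15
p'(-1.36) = -1.84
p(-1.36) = 7.05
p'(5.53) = -43.18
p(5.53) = -148.04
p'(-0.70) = -5.80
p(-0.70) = 4.53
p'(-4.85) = 19.10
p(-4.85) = -23.07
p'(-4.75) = 18.50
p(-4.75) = -21.19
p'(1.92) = -21.52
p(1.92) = -31.26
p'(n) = -6*n - 10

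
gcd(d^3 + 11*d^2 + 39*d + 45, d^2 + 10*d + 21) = d + 3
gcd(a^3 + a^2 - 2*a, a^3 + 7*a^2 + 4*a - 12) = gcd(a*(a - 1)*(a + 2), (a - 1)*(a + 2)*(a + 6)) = a^2 + a - 2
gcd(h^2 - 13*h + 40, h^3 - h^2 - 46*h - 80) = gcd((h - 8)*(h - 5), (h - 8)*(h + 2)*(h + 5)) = h - 8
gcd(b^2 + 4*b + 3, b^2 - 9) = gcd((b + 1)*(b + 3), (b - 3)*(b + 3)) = b + 3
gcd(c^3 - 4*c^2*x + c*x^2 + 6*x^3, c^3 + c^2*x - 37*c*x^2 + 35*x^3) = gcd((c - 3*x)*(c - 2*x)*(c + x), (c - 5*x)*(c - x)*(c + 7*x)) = 1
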